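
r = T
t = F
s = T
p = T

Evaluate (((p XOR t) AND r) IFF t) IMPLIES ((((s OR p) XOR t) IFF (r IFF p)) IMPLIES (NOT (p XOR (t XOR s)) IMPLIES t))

p XOR t = T XOR F = T
(p XOR t) AND r = T AND T = T
((p XOR t) AND r) IFF t = T IFF F = F
s OR p = T OR T = T
(s OR p) XOR t = T XOR F = T
r IFF p = T IFF T = T
((s OR p) XOR t) IFF (r IFF p) = T IFF T = T
t XOR s = F XOR T = T
p XOR (t XOR s) = T XOR T = F
NOT (p XOR (t XOR s)) = NOT F = T
NOT (p XOR (t XOR s)) IMPLIES t = T IMPLIES F = F
(((s OR p) XOR t) IFF (r IFF p)) IMPLIES (NOT (p XOR (t XOR s)) IMPLIES t) = T IMPLIES F = F
(((p XOR t) AND r) IFF t) IMPLIES ((((s OR p) XOR t) IFF (r IFF p)) IMPLIES (NOT (p XOR (t XOR s)) IMPLIES t)) = F IMPLIES F = T

T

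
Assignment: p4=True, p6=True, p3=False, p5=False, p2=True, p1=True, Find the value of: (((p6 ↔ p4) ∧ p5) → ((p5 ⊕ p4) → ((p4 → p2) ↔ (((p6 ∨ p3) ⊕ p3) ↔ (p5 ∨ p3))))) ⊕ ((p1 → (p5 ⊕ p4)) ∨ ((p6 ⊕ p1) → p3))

p6 ↔ p4 = True ↔ True = True
(p6 ↔ p4) ∧ p5 = True ∧ False = False
p5 ⊕ p4 = False ⊕ True = True
p4 → p2 = True → True = True
p6 ∨ p3 = True ∨ False = True
(p6 ∨ p3) ⊕ p3 = True ⊕ False = True
p5 ∨ p3 = False ∨ False = False
((p6 ∨ p3) ⊕ p3) ↔ (p5 ∨ p3) = True ↔ False = False
(p4 → p2) ↔ (((p6 ∨ p3) ⊕ p3) ↔ (p5 ∨ p3)) = True ↔ False = False
(p5 ⊕ p4) → ((p4 → p2) ↔ (((p6 ∨ p3) ⊕ p3) ↔ (p5 ∨ p3))) = True → False = False
((p6 ↔ p4) ∧ p5) → ((p5 ⊕ p4) → ((p4 → p2) ↔ (((p6 ∨ p3) ⊕ p3) ↔ (p5 ∨ p3)))) = False → False = True
p5 ⊕ p4 = False ⊕ True = True
p1 → (p5 ⊕ p4) = True → True = True
p6 ⊕ p1 = True ⊕ True = False
(p6 ⊕ p1) → p3 = False → False = True
(p1 → (p5 ⊕ p4)) ∨ ((p6 ⊕ p1) → p3) = True ∨ True = True
(((p6 ↔ p4) ∧ p5) → ((p5 ⊕ p4) → ((p4 → p2) ↔ (((p6 ∨ p3) ⊕ p3) ↔ (p5 ∨ p3))))) ⊕ ((p1 → (p5 ⊕ p4)) ∨ ((p6 ⊕ p1) → p3)) = True ⊕ True = False

False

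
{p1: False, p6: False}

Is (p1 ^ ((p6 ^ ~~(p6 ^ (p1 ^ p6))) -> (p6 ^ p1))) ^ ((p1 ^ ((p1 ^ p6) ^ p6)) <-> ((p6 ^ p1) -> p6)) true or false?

True

p1 ^ p6 = False ^ False = False
p6 ^ (p1 ^ p6) = False ^ False = False
~(p6 ^ (p1 ^ p6)) = ~False = True
~~(p6 ^ (p1 ^ p6)) = ~True = False
p6 ^ ~~(p6 ^ (p1 ^ p6)) = False ^ False = False
p6 ^ p1 = False ^ False = False
(p6 ^ ~~(p6 ^ (p1 ^ p6))) -> (p6 ^ p1) = False -> False = True
p1 ^ ((p6 ^ ~~(p6 ^ (p1 ^ p6))) -> (p6 ^ p1)) = False ^ True = True
p1 ^ p6 = False ^ False = False
(p1 ^ p6) ^ p6 = False ^ False = False
p1 ^ ((p1 ^ p6) ^ p6) = False ^ False = False
p6 ^ p1 = False ^ False = False
(p6 ^ p1) -> p6 = False -> False = True
(p1 ^ ((p1 ^ p6) ^ p6)) <-> ((p6 ^ p1) -> p6) = False <-> True = False
(p1 ^ ((p6 ^ ~~(p6 ^ (p1 ^ p6))) -> (p6 ^ p1))) ^ ((p1 ^ ((p1 ^ p6) ^ p6)) <-> ((p6 ^ p1) -> p6)) = True ^ False = True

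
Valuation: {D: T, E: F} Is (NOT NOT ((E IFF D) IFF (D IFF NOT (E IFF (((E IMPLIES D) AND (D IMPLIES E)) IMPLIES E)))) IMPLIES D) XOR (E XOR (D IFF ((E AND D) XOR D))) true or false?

F

Substituting D=T, E=F:
E IFF D = F IFF T = F
E IMPLIES D = F IMPLIES T = T
D IMPLIES E = T IMPLIES F = F
(E IMPLIES D) AND (D IMPLIES E) = T AND F = F
((E IMPLIES D) AND (D IMPLIES E)) IMPLIES E = F IMPLIES F = T
E IFF (((E IMPLIES D) AND (D IMPLIES E)) IMPLIES E) = F IFF T = F
NOT (E IFF (((E IMPLIES D) AND (D IMPLIES E)) IMPLIES E)) = NOT F = T
D IFF NOT (E IFF (((E IMPLIES D) AND (D IMPLIES E)) IMPLIES E)) = T IFF T = T
(E IFF D) IFF (D IFF NOT (E IFF (((E IMPLIES D) AND (D IMPLIES E)) IMPLIES E))) = F IFF T = F
NOT ((E IFF D) IFF (D IFF NOT (E IFF (((E IMPLIES D) AND (D IMPLIES E)) IMPLIES E)))) = NOT F = T
NOT NOT ((E IFF D) IFF (D IFF NOT (E IFF (((E IMPLIES D) AND (D IMPLIES E)) IMPLIES E)))) = NOT T = F
NOT NOT ((E IFF D) IFF (D IFF NOT (E IFF (((E IMPLIES D) AND (D IMPLIES E)) IMPLIES E)))) IMPLIES D = F IMPLIES T = T
E AND D = F AND T = F
(E AND D) XOR D = F XOR T = T
D IFF ((E AND D) XOR D) = T IFF T = T
E XOR (D IFF ((E AND D) XOR D)) = F XOR T = T
(NOT NOT ((E IFF D) IFF (D IFF NOT (E IFF (((E IMPLIES D) AND (D IMPLIES E)) IMPLIES E)))) IMPLIES D) XOR (E XOR (D IFF ((E AND D) XOR D))) = T XOR T = F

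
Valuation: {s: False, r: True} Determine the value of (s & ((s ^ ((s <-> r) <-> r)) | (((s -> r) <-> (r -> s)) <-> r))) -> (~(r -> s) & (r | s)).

True

s <-> r = False <-> True = False
(s <-> r) <-> r = False <-> True = False
s ^ ((s <-> r) <-> r) = False ^ False = False
s -> r = False -> True = True
r -> s = True -> False = False
(s -> r) <-> (r -> s) = True <-> False = False
((s -> r) <-> (r -> s)) <-> r = False <-> True = False
(s ^ ((s <-> r) <-> r)) | (((s -> r) <-> (r -> s)) <-> r) = False | False = False
s & ((s ^ ((s <-> r) <-> r)) | (((s -> r) <-> (r -> s)) <-> r)) = False & False = False
r -> s = True -> False = False
~(r -> s) = ~False = True
r | s = True | False = True
~(r -> s) & (r | s) = True & True = True
(s & ((s ^ ((s <-> r) <-> r)) | (((s -> r) <-> (r -> s)) <-> r))) -> (~(r -> s) & (r | s)) = False -> True = True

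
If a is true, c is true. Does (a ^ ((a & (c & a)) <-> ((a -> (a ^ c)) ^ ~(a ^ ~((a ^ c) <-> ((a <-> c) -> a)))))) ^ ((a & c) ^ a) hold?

c & a = 1 & 1 = 1
a & (c & a) = 1 & 1 = 1
a ^ c = 1 ^ 1 = 0
a -> (a ^ c) = 1 -> 0 = 0
a ^ c = 1 ^ 1 = 0
a <-> c = 1 <-> 1 = 1
(a <-> c) -> a = 1 -> 1 = 1
(a ^ c) <-> ((a <-> c) -> a) = 0 <-> 1 = 0
~((a ^ c) <-> ((a <-> c) -> a)) = ~0 = 1
a ^ ~((a ^ c) <-> ((a <-> c) -> a)) = 1 ^ 1 = 0
~(a ^ ~((a ^ c) <-> ((a <-> c) -> a))) = ~0 = 1
(a -> (a ^ c)) ^ ~(a ^ ~((a ^ c) <-> ((a <-> c) -> a))) = 0 ^ 1 = 1
(a & (c & a)) <-> ((a -> (a ^ c)) ^ ~(a ^ ~((a ^ c) <-> ((a <-> c) -> a)))) = 1 <-> 1 = 1
a ^ ((a & (c & a)) <-> ((a -> (a ^ c)) ^ ~(a ^ ~((a ^ c) <-> ((a <-> c) -> a))))) = 1 ^ 1 = 0
a & c = 1 & 1 = 1
(a & c) ^ a = 1 ^ 1 = 0
(a ^ ((a & (c & a)) <-> ((a -> (a ^ c)) ^ ~(a ^ ~((a ^ c) <-> ((a <-> c) -> a)))))) ^ ((a & c) ^ a) = 0 ^ 0 = 0

0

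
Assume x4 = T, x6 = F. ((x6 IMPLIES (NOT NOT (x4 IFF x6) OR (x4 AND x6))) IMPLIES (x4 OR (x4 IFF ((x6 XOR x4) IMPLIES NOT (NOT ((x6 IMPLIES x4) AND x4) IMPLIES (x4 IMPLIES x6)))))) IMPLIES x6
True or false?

F

x4 IFF x6 = T IFF F = F
NOT (x4 IFF x6) = NOT F = T
NOT NOT (x4 IFF x6) = NOT T = F
x4 AND x6 = T AND F = F
NOT NOT (x4 IFF x6) OR (x4 AND x6) = F OR F = F
x6 IMPLIES (NOT NOT (x4 IFF x6) OR (x4 AND x6)) = F IMPLIES F = T
x6 XOR x4 = F XOR T = T
x6 IMPLIES x4 = F IMPLIES T = T
(x6 IMPLIES x4) AND x4 = T AND T = T
NOT ((x6 IMPLIES x4) AND x4) = NOT T = F
x4 IMPLIES x6 = T IMPLIES F = F
NOT ((x6 IMPLIES x4) AND x4) IMPLIES (x4 IMPLIES x6) = F IMPLIES F = T
NOT (NOT ((x6 IMPLIES x4) AND x4) IMPLIES (x4 IMPLIES x6)) = NOT T = F
(x6 XOR x4) IMPLIES NOT (NOT ((x6 IMPLIES x4) AND x4) IMPLIES (x4 IMPLIES x6)) = T IMPLIES F = F
x4 IFF ((x6 XOR x4) IMPLIES NOT (NOT ((x6 IMPLIES x4) AND x4) IMPLIES (x4 IMPLIES x6))) = T IFF F = F
x4 OR (x4 IFF ((x6 XOR x4) IMPLIES NOT (NOT ((x6 IMPLIES x4) AND x4) IMPLIES (x4 IMPLIES x6)))) = T OR F = T
(x6 IMPLIES (NOT NOT (x4 IFF x6) OR (x4 AND x6))) IMPLIES (x4 OR (x4 IFF ((x6 XOR x4) IMPLIES NOT (NOT ((x6 IMPLIES x4) AND x4) IMPLIES (x4 IMPLIES x6))))) = T IMPLIES T = T
((x6 IMPLIES (NOT NOT (x4 IFF x6) OR (x4 AND x6))) IMPLIES (x4 OR (x4 IFF ((x6 XOR x4) IMPLIES NOT (NOT ((x6 IMPLIES x4) AND x4) IMPLIES (x4 IMPLIES x6)))))) IMPLIES x6 = T IMPLIES F = F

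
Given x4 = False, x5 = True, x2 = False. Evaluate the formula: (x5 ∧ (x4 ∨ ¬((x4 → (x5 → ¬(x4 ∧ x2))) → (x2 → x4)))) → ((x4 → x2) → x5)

x4 ∧ x2 = False ∧ False = False
¬(x4 ∧ x2) = ¬False = True
x5 → ¬(x4 ∧ x2) = True → True = True
x4 → (x5 → ¬(x4 ∧ x2)) = False → True = True
x2 → x4 = False → False = True
(x4 → (x5 → ¬(x4 ∧ x2))) → (x2 → x4) = True → True = True
¬((x4 → (x5 → ¬(x4 ∧ x2))) → (x2 → x4)) = ¬True = False
x4 ∨ ¬((x4 → (x5 → ¬(x4 ∧ x2))) → (x2 → x4)) = False ∨ False = False
x5 ∧ (x4 ∨ ¬((x4 → (x5 → ¬(x4 ∧ x2))) → (x2 → x4))) = True ∧ False = False
x4 → x2 = False → False = True
(x4 → x2) → x5 = True → True = True
(x5 ∧ (x4 ∨ ¬((x4 → (x5 → ¬(x4 ∧ x2))) → (x2 → x4)))) → ((x4 → x2) → x5) = False → True = True

True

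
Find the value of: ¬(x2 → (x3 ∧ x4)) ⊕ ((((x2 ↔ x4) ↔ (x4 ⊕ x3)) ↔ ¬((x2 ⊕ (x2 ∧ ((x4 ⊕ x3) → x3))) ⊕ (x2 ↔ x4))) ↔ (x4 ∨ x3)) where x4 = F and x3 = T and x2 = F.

x3 ∧ x4 = T ∧ F = F
x2 → (x3 ∧ x4) = F → F = T
¬(x2 → (x3 ∧ x4)) = ¬T = F
x2 ↔ x4 = F ↔ F = T
x4 ⊕ x3 = F ⊕ T = T
(x2 ↔ x4) ↔ (x4 ⊕ x3) = T ↔ T = T
x4 ⊕ x3 = F ⊕ T = T
(x4 ⊕ x3) → x3 = T → T = T
x2 ∧ ((x4 ⊕ x3) → x3) = F ∧ T = F
x2 ⊕ (x2 ∧ ((x4 ⊕ x3) → x3)) = F ⊕ F = F
x2 ↔ x4 = F ↔ F = T
(x2 ⊕ (x2 ∧ ((x4 ⊕ x3) → x3))) ⊕ (x2 ↔ x4) = F ⊕ T = T
¬((x2 ⊕ (x2 ∧ ((x4 ⊕ x3) → x3))) ⊕ (x2 ↔ x4)) = ¬T = F
((x2 ↔ x4) ↔ (x4 ⊕ x3)) ↔ ¬((x2 ⊕ (x2 ∧ ((x4 ⊕ x3) → x3))) ⊕ (x2 ↔ x4)) = T ↔ F = F
x4 ∨ x3 = F ∨ T = T
(((x2 ↔ x4) ↔ (x4 ⊕ x3)) ↔ ¬((x2 ⊕ (x2 ∧ ((x4 ⊕ x3) → x3))) ⊕ (x2 ↔ x4))) ↔ (x4 ∨ x3) = F ↔ T = F
¬(x2 → (x3 ∧ x4)) ⊕ ((((x2 ↔ x4) ↔ (x4 ⊕ x3)) ↔ ¬((x2 ⊕ (x2 ∧ ((x4 ⊕ x3) → x3))) ⊕ (x2 ↔ x4))) ↔ (x4 ∨ x3)) = F ⊕ F = F

F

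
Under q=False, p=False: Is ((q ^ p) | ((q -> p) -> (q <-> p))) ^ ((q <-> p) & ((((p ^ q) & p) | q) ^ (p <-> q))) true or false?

False

q ^ p = False ^ False = False
q -> p = False -> False = True
q <-> p = False <-> False = True
(q -> p) -> (q <-> p) = True -> True = True
(q ^ p) | ((q -> p) -> (q <-> p)) = False | True = True
q <-> p = False <-> False = True
p ^ q = False ^ False = False
(p ^ q) & p = False & False = False
((p ^ q) & p) | q = False | False = False
p <-> q = False <-> False = True
(((p ^ q) & p) | q) ^ (p <-> q) = False ^ True = True
(q <-> p) & ((((p ^ q) & p) | q) ^ (p <-> q)) = True & True = True
((q ^ p) | ((q -> p) -> (q <-> p))) ^ ((q <-> p) & ((((p ^ q) & p) | q) ^ (p <-> q))) = True ^ True = False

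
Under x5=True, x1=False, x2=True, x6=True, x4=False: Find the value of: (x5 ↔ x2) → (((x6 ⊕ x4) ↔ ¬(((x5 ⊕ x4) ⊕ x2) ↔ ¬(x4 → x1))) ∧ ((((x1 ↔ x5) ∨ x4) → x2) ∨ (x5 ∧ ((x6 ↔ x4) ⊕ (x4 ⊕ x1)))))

False

x5 ↔ x2 = True ↔ True = True
x6 ⊕ x4 = True ⊕ False = True
x5 ⊕ x4 = True ⊕ False = True
(x5 ⊕ x4) ⊕ x2 = True ⊕ True = False
x4 → x1 = False → False = True
¬(x4 → x1) = ¬True = False
((x5 ⊕ x4) ⊕ x2) ↔ ¬(x4 → x1) = False ↔ False = True
¬(((x5 ⊕ x4) ⊕ x2) ↔ ¬(x4 → x1)) = ¬True = False
(x6 ⊕ x4) ↔ ¬(((x5 ⊕ x4) ⊕ x2) ↔ ¬(x4 → x1)) = True ↔ False = False
x1 ↔ x5 = False ↔ True = False
(x1 ↔ x5) ∨ x4 = False ∨ False = False
((x1 ↔ x5) ∨ x4) → x2 = False → True = True
x6 ↔ x4 = True ↔ False = False
x4 ⊕ x1 = False ⊕ False = False
(x6 ↔ x4) ⊕ (x4 ⊕ x1) = False ⊕ False = False
x5 ∧ ((x6 ↔ x4) ⊕ (x4 ⊕ x1)) = True ∧ False = False
(((x1 ↔ x5) ∨ x4) → x2) ∨ (x5 ∧ ((x6 ↔ x4) ⊕ (x4 ⊕ x1))) = True ∨ False = True
((x6 ⊕ x4) ↔ ¬(((x5 ⊕ x4) ⊕ x2) ↔ ¬(x4 → x1))) ∧ ((((x1 ↔ x5) ∨ x4) → x2) ∨ (x5 ∧ ((x6 ↔ x4) ⊕ (x4 ⊕ x1)))) = False ∧ True = False
(x5 ↔ x2) → (((x6 ⊕ x4) ↔ ¬(((x5 ⊕ x4) ⊕ x2) ↔ ¬(x4 → x1))) ∧ ((((x1 ↔ x5) ∨ x4) → x2) ∨ (x5 ∧ ((x6 ↔ x4) ⊕ (x4 ⊕ x1))))) = True → False = False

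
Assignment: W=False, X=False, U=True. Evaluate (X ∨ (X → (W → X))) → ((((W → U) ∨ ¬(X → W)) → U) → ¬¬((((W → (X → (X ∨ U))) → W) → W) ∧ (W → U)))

True

Substituting W=False, X=False, U=True:
W → X = False → False = True
X → (W → X) = False → True = True
X ∨ (X → (W → X)) = False ∨ True = True
W → U = False → True = True
X → W = False → False = True
¬(X → W) = ¬True = False
(W → U) ∨ ¬(X → W) = True ∨ False = True
((W → U) ∨ ¬(X → W)) → U = True → True = True
X ∨ U = False ∨ True = True
X → (X ∨ U) = False → True = True
W → (X → (X ∨ U)) = False → True = True
(W → (X → (X ∨ U))) → W = True → False = False
((W → (X → (X ∨ U))) → W) → W = False → False = True
W → U = False → True = True
(((W → (X → (X ∨ U))) → W) → W) ∧ (W → U) = True ∧ True = True
¬((((W → (X → (X ∨ U))) → W) → W) ∧ (W → U)) = ¬True = False
¬¬((((W → (X → (X ∨ U))) → W) → W) ∧ (W → U)) = ¬False = True
(((W → U) ∨ ¬(X → W)) → U) → ¬¬((((W → (X → (X ∨ U))) → W) → W) ∧ (W → U)) = True → True = True
(X ∨ (X → (W → X))) → ((((W → U) ∨ ¬(X → W)) → U) → ¬¬((((W → (X → (X ∨ U))) → W) → W) ∧ (W → U))) = True → True = True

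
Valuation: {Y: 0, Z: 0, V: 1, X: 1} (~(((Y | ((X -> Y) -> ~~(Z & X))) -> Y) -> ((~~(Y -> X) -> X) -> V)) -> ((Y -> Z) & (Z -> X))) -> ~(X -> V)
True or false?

X -> Y = 1 -> 0 = 0
Z & X = 0 & 1 = 0
~(Z & X) = ~0 = 1
~~(Z & X) = ~1 = 0
(X -> Y) -> ~~(Z & X) = 0 -> 0 = 1
Y | ((X -> Y) -> ~~(Z & X)) = 0 | 1 = 1
(Y | ((X -> Y) -> ~~(Z & X))) -> Y = 1 -> 0 = 0
Y -> X = 0 -> 1 = 1
~(Y -> X) = ~1 = 0
~~(Y -> X) = ~0 = 1
~~(Y -> X) -> X = 1 -> 1 = 1
(~~(Y -> X) -> X) -> V = 1 -> 1 = 1
((Y | ((X -> Y) -> ~~(Z & X))) -> Y) -> ((~~(Y -> X) -> X) -> V) = 0 -> 1 = 1
~(((Y | ((X -> Y) -> ~~(Z & X))) -> Y) -> ((~~(Y -> X) -> X) -> V)) = ~1 = 0
Y -> Z = 0 -> 0 = 1
Z -> X = 0 -> 1 = 1
(Y -> Z) & (Z -> X) = 1 & 1 = 1
~(((Y | ((X -> Y) -> ~~(Z & X))) -> Y) -> ((~~(Y -> X) -> X) -> V)) -> ((Y -> Z) & (Z -> X)) = 0 -> 1 = 1
X -> V = 1 -> 1 = 1
~(X -> V) = ~1 = 0
(~(((Y | ((X -> Y) -> ~~(Z & X))) -> Y) -> ((~~(Y -> X) -> X) -> V)) -> ((Y -> Z) & (Z -> X))) -> ~(X -> V) = 1 -> 0 = 0

0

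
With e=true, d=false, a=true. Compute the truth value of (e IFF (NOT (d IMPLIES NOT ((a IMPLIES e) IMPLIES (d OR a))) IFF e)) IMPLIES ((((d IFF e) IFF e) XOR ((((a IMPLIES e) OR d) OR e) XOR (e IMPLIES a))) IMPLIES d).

a IMPLIES e = true IMPLIES true = true
d OR a = false OR true = true
(a IMPLIES e) IMPLIES (d OR a) = true IMPLIES true = true
NOT ((a IMPLIES e) IMPLIES (d OR a)) = NOT true = false
d IMPLIES NOT ((a IMPLIES e) IMPLIES (d OR a)) = false IMPLIES false = true
NOT (d IMPLIES NOT ((a IMPLIES e) IMPLIES (d OR a))) = NOT true = false
NOT (d IMPLIES NOT ((a IMPLIES e) IMPLIES (d OR a))) IFF e = false IFF true = false
e IFF (NOT (d IMPLIES NOT ((a IMPLIES e) IMPLIES (d OR a))) IFF e) = true IFF false = false
d IFF e = false IFF true = false
(d IFF e) IFF e = false IFF true = false
a IMPLIES e = true IMPLIES true = true
(a IMPLIES e) OR d = true OR false = true
((a IMPLIES e) OR d) OR e = true OR true = true
e IMPLIES a = true IMPLIES true = true
(((a IMPLIES e) OR d) OR e) XOR (e IMPLIES a) = true XOR true = false
((d IFF e) IFF e) XOR ((((a IMPLIES e) OR d) OR e) XOR (e IMPLIES a)) = false XOR false = false
(((d IFF e) IFF e) XOR ((((a IMPLIES e) OR d) OR e) XOR (e IMPLIES a))) IMPLIES d = false IMPLIES false = true
(e IFF (NOT (d IMPLIES NOT ((a IMPLIES e) IMPLIES (d OR a))) IFF e)) IMPLIES ((((d IFF e) IFF e) XOR ((((a IMPLIES e) OR d) OR e) XOR (e IMPLIES a))) IMPLIES d) = false IMPLIES true = true

true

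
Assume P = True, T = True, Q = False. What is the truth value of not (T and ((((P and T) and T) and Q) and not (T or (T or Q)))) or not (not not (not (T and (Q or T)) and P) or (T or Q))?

True

Substituting P=True, T=True, Q=False:
P and T = True and True = True
(P and T) and T = True and True = True
((P and T) and T) and Q = True and False = False
T or Q = True or False = True
T or (T or Q) = True or True = True
not (T or (T or Q)) = not True = False
(((P and T) and T) and Q) and not (T or (T or Q)) = False and False = False
T and ((((P and T) and T) and Q) and not (T or (T or Q))) = True and False = False
not (T and ((((P and T) and T) and Q) and not (T or (T or Q)))) = not False = True
Q or T = False or True = True
T and (Q or T) = True and True = True
not (T and (Q or T)) = not True = False
not (T and (Q or T)) and P = False and True = False
not (not (T and (Q or T)) and P) = not False = True
not not (not (T and (Q or T)) and P) = not True = False
T or Q = True or False = True
not not (not (T and (Q or T)) and P) or (T or Q) = False or True = True
not (not not (not (T and (Q or T)) and P) or (T or Q)) = not True = False
not (T and ((((P and T) and T) and Q) and not (T or (T or Q)))) or not (not not (not (T and (Q or T)) and P) or (T or Q)) = True or False = True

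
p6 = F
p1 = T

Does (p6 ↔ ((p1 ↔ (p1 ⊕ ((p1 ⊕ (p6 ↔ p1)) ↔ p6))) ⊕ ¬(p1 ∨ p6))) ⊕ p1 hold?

T

Substituting p6=F, p1=T:
p6 ↔ p1 = F ↔ T = F
p1 ⊕ (p6 ↔ p1) = T ⊕ F = T
(p1 ⊕ (p6 ↔ p1)) ↔ p6 = T ↔ F = F
p1 ⊕ ((p1 ⊕ (p6 ↔ p1)) ↔ p6) = T ⊕ F = T
p1 ↔ (p1 ⊕ ((p1 ⊕ (p6 ↔ p1)) ↔ p6)) = T ↔ T = T
p1 ∨ p6 = T ∨ F = T
¬(p1 ∨ p6) = ¬T = F
(p1 ↔ (p1 ⊕ ((p1 ⊕ (p6 ↔ p1)) ↔ p6))) ⊕ ¬(p1 ∨ p6) = T ⊕ F = T
p6 ↔ ((p1 ↔ (p1 ⊕ ((p1 ⊕ (p6 ↔ p1)) ↔ p6))) ⊕ ¬(p1 ∨ p6)) = F ↔ T = F
(p6 ↔ ((p1 ↔ (p1 ⊕ ((p1 ⊕ (p6 ↔ p1)) ↔ p6))) ⊕ ¬(p1 ∨ p6))) ⊕ p1 = F ⊕ T = T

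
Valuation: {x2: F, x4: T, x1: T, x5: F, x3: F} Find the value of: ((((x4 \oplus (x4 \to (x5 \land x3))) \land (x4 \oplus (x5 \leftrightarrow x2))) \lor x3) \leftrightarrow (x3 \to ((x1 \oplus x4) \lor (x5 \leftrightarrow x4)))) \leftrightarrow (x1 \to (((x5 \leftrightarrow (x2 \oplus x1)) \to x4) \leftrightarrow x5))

Substituting x2=F, x4=T, x1=T, x5=F, x3=F:
x5 \land x3 = F \land F = F
x4 \to (x5 \land x3) = T \to F = F
x4 \oplus (x4 \to (x5 \land x3)) = T \oplus F = T
x5 \leftrightarrow x2 = F \leftrightarrow F = T
x4 \oplus (x5 \leftrightarrow x2) = T \oplus T = F
(x4 \oplus (x4 \to (x5 \land x3))) \land (x4 \oplus (x5 \leftrightarrow x2)) = T \land F = F
((x4 \oplus (x4 \to (x5 \land x3))) \land (x4 \oplus (x5 \leftrightarrow x2))) \lor x3 = F \lor F = F
x1 \oplus x4 = T \oplus T = F
x5 \leftrightarrow x4 = F \leftrightarrow T = F
(x1 \oplus x4) \lor (x5 \leftrightarrow x4) = F \lor F = F
x3 \to ((x1 \oplus x4) \lor (x5 \leftrightarrow x4)) = F \to F = T
(((x4 \oplus (x4 \to (x5 \land x3))) \land (x4 \oplus (x5 \leftrightarrow x2))) \lor x3) \leftrightarrow (x3 \to ((x1 \oplus x4) \lor (x5 \leftrightarrow x4))) = F \leftrightarrow T = F
x2 \oplus x1 = F \oplus T = T
x5 \leftrightarrow (x2 \oplus x1) = F \leftrightarrow T = F
(x5 \leftrightarrow (x2 \oplus x1)) \to x4 = F \to T = T
((x5 \leftrightarrow (x2 \oplus x1)) \to x4) \leftrightarrow x5 = T \leftrightarrow F = F
x1 \to (((x5 \leftrightarrow (x2 \oplus x1)) \to x4) \leftrightarrow x5) = T \to F = F
((((x4 \oplus (x4 \to (x5 \land x3))) \land (x4 \oplus (x5 \leftrightarrow x2))) \lor x3) \leftrightarrow (x3 \to ((x1 \oplus x4) \lor (x5 \leftrightarrow x4)))) \leftrightarrow (x1 \to (((x5 \leftrightarrow (x2 \oplus x1)) \to x4) \leftrightarrow x5)) = F \leftrightarrow F = T

T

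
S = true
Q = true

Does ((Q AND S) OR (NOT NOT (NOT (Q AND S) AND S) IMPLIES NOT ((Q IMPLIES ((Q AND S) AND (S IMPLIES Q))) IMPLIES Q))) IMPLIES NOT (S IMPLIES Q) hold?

false

Substituting S=true, Q=true:
Q AND S = true AND true = true
Q AND S = true AND true = true
NOT (Q AND S) = NOT true = false
NOT (Q AND S) AND S = false AND true = false
NOT (NOT (Q AND S) AND S) = NOT false = true
NOT NOT (NOT (Q AND S) AND S) = NOT true = false
Q AND S = true AND true = true
S IMPLIES Q = true IMPLIES true = true
(Q AND S) AND (S IMPLIES Q) = true AND true = true
Q IMPLIES ((Q AND S) AND (S IMPLIES Q)) = true IMPLIES true = true
(Q IMPLIES ((Q AND S) AND (S IMPLIES Q))) IMPLIES Q = true IMPLIES true = true
NOT ((Q IMPLIES ((Q AND S) AND (S IMPLIES Q))) IMPLIES Q) = NOT true = false
NOT NOT (NOT (Q AND S) AND S) IMPLIES NOT ((Q IMPLIES ((Q AND S) AND (S IMPLIES Q))) IMPLIES Q) = false IMPLIES false = true
(Q AND S) OR (NOT NOT (NOT (Q AND S) AND S) IMPLIES NOT ((Q IMPLIES ((Q AND S) AND (S IMPLIES Q))) IMPLIES Q)) = true OR true = true
S IMPLIES Q = true IMPLIES true = true
NOT (S IMPLIES Q) = NOT true = false
((Q AND S) OR (NOT NOT (NOT (Q AND S) AND S) IMPLIES NOT ((Q IMPLIES ((Q AND S) AND (S IMPLIES Q))) IMPLIES Q))) IMPLIES NOT (S IMPLIES Q) = true IMPLIES false = false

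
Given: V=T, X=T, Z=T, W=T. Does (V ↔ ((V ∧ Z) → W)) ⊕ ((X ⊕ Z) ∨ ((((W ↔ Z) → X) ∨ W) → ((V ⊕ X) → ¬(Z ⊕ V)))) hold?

F

Substituting V=T, X=T, Z=T, W=T:
V ∧ Z = T ∧ T = T
(V ∧ Z) → W = T → T = T
V ↔ ((V ∧ Z) → W) = T ↔ T = T
X ⊕ Z = T ⊕ T = F
W ↔ Z = T ↔ T = T
(W ↔ Z) → X = T → T = T
((W ↔ Z) → X) ∨ W = T ∨ T = T
V ⊕ X = T ⊕ T = F
Z ⊕ V = T ⊕ T = F
¬(Z ⊕ V) = ¬F = T
(V ⊕ X) → ¬(Z ⊕ V) = F → T = T
(((W ↔ Z) → X) ∨ W) → ((V ⊕ X) → ¬(Z ⊕ V)) = T → T = T
(X ⊕ Z) ∨ ((((W ↔ Z) → X) ∨ W) → ((V ⊕ X) → ¬(Z ⊕ V))) = F ∨ T = T
(V ↔ ((V ∧ Z) → W)) ⊕ ((X ⊕ Z) ∨ ((((W ↔ Z) → X) ∨ W) → ((V ⊕ X) → ¬(Z ⊕ V)))) = T ⊕ T = F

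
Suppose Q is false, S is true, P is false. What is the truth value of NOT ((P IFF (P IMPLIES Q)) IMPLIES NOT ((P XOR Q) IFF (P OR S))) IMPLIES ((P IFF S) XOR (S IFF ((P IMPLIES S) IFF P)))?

true

Substituting Q=false, S=true, P=false:
P IMPLIES Q = false IMPLIES false = true
P IFF (P IMPLIES Q) = false IFF true = false
P XOR Q = false XOR false = false
P OR S = false OR true = true
(P XOR Q) IFF (P OR S) = false IFF true = false
NOT ((P XOR Q) IFF (P OR S)) = NOT false = true
(P IFF (P IMPLIES Q)) IMPLIES NOT ((P XOR Q) IFF (P OR S)) = false IMPLIES true = true
NOT ((P IFF (P IMPLIES Q)) IMPLIES NOT ((P XOR Q) IFF (P OR S))) = NOT true = false
P IFF S = false IFF true = false
P IMPLIES S = false IMPLIES true = true
(P IMPLIES S) IFF P = true IFF false = false
S IFF ((P IMPLIES S) IFF P) = true IFF false = false
(P IFF S) XOR (S IFF ((P IMPLIES S) IFF P)) = false XOR false = false
NOT ((P IFF (P IMPLIES Q)) IMPLIES NOT ((P XOR Q) IFF (P OR S))) IMPLIES ((P IFF S) XOR (S IFF ((P IMPLIES S) IFF P))) = false IMPLIES false = true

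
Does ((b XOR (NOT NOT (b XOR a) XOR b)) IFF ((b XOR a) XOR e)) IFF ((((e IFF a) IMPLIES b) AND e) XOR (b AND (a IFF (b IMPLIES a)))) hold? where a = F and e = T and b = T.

Substituting a=F, e=T, b=T:
b XOR a = T XOR F = T
NOT (b XOR a) = NOT T = F
NOT NOT (b XOR a) = NOT F = T
NOT NOT (b XOR a) XOR b = T XOR T = F
b XOR (NOT NOT (b XOR a) XOR b) = T XOR F = T
b XOR a = T XOR F = T
(b XOR a) XOR e = T XOR T = F
(b XOR (NOT NOT (b XOR a) XOR b)) IFF ((b XOR a) XOR e) = T IFF F = F
e IFF a = T IFF F = F
(e IFF a) IMPLIES b = F IMPLIES T = T
((e IFF a) IMPLIES b) AND e = T AND T = T
b IMPLIES a = T IMPLIES F = F
a IFF (b IMPLIES a) = F IFF F = T
b AND (a IFF (b IMPLIES a)) = T AND T = T
(((e IFF a) IMPLIES b) AND e) XOR (b AND (a IFF (b IMPLIES a))) = T XOR T = F
((b XOR (NOT NOT (b XOR a) XOR b)) IFF ((b XOR a) XOR e)) IFF ((((e IFF a) IMPLIES b) AND e) XOR (b AND (a IFF (b IMPLIES a)))) = F IFF F = T

T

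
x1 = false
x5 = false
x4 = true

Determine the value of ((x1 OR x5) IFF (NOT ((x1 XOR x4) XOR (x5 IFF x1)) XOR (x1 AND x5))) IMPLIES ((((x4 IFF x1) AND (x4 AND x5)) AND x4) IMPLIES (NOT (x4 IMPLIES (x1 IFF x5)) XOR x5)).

Substituting x1=false, x5=false, x4=true:
x1 OR x5 = false OR false = false
x1 XOR x4 = false XOR true = true
x5 IFF x1 = false IFF false = true
(x1 XOR x4) XOR (x5 IFF x1) = true XOR true = false
NOT ((x1 XOR x4) XOR (x5 IFF x1)) = NOT false = true
x1 AND x5 = false AND false = false
NOT ((x1 XOR x4) XOR (x5 IFF x1)) XOR (x1 AND x5) = true XOR false = true
(x1 OR x5) IFF (NOT ((x1 XOR x4) XOR (x5 IFF x1)) XOR (x1 AND x5)) = false IFF true = false
x4 IFF x1 = true IFF false = false
x4 AND x5 = true AND false = false
(x4 IFF x1) AND (x4 AND x5) = false AND false = false
((x4 IFF x1) AND (x4 AND x5)) AND x4 = false AND true = false
x1 IFF x5 = false IFF false = true
x4 IMPLIES (x1 IFF x5) = true IMPLIES true = true
NOT (x4 IMPLIES (x1 IFF x5)) = NOT true = false
NOT (x4 IMPLIES (x1 IFF x5)) XOR x5 = false XOR false = false
(((x4 IFF x1) AND (x4 AND x5)) AND x4) IMPLIES (NOT (x4 IMPLIES (x1 IFF x5)) XOR x5) = false IMPLIES false = true
((x1 OR x5) IFF (NOT ((x1 XOR x4) XOR (x5 IFF x1)) XOR (x1 AND x5))) IMPLIES ((((x4 IFF x1) AND (x4 AND x5)) AND x4) IMPLIES (NOT (x4 IMPLIES (x1 IFF x5)) XOR x5)) = false IMPLIES true = true

true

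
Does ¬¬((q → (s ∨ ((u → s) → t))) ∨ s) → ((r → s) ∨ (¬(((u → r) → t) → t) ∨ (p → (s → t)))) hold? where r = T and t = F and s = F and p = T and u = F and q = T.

T

Substituting r=T, t=F, s=F, p=T, u=F, q=T:
u → s = F → F = T
(u → s) → t = T → F = F
s ∨ ((u → s) → t) = F ∨ F = F
q → (s ∨ ((u → s) → t)) = T → F = F
(q → (s ∨ ((u → s) → t))) ∨ s = F ∨ F = F
¬((q → (s ∨ ((u → s) → t))) ∨ s) = ¬F = T
¬¬((q → (s ∨ ((u → s) → t))) ∨ s) = ¬T = F
r → s = T → F = F
u → r = F → T = T
(u → r) → t = T → F = F
((u → r) → t) → t = F → F = T
¬(((u → r) → t) → t) = ¬T = F
s → t = F → F = T
p → (s → t) = T → T = T
¬(((u → r) → t) → t) ∨ (p → (s → t)) = F ∨ T = T
(r → s) ∨ (¬(((u → r) → t) → t) ∨ (p → (s → t))) = F ∨ T = T
¬¬((q → (s ∨ ((u → s) → t))) ∨ s) → ((r → s) ∨ (¬(((u → r) → t) → t) ∨ (p → (s → t)))) = F → T = T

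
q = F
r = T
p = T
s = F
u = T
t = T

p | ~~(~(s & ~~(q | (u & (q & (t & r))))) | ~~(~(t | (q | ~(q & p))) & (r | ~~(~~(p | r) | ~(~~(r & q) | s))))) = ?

T

t & r = T & T = T
q & (t & r) = F & T = F
u & (q & (t & r)) = T & F = F
q | (u & (q & (t & r))) = F | F = F
~(q | (u & (q & (t & r)))) = ~F = T
~~(q | (u & (q & (t & r)))) = ~T = F
s & ~~(q | (u & (q & (t & r)))) = F & F = F
~(s & ~~(q | (u & (q & (t & r))))) = ~F = T
q & p = F & T = F
~(q & p) = ~F = T
q | ~(q & p) = F | T = T
t | (q | ~(q & p)) = T | T = T
~(t | (q | ~(q & p))) = ~T = F
p | r = T | T = T
~(p | r) = ~T = F
~~(p | r) = ~F = T
r & q = T & F = F
~(r & q) = ~F = T
~~(r & q) = ~T = F
~~(r & q) | s = F | F = F
~(~~(r & q) | s) = ~F = T
~~(p | r) | ~(~~(r & q) | s) = T | T = T
~(~~(p | r) | ~(~~(r & q) | s)) = ~T = F
~~(~~(p | r) | ~(~~(r & q) | s)) = ~F = T
r | ~~(~~(p | r) | ~(~~(r & q) | s)) = T | T = T
~(t | (q | ~(q & p))) & (r | ~~(~~(p | r) | ~(~~(r & q) | s))) = F & T = F
~(~(t | (q | ~(q & p))) & (r | ~~(~~(p | r) | ~(~~(r & q) | s)))) = ~F = T
~~(~(t | (q | ~(q & p))) & (r | ~~(~~(p | r) | ~(~~(r & q) | s)))) = ~T = F
~(s & ~~(q | (u & (q & (t & r))))) | ~~(~(t | (q | ~(q & p))) & (r | ~~(~~(p | r) | ~(~~(r & q) | s)))) = T | F = T
~(~(s & ~~(q | (u & (q & (t & r))))) | ~~(~(t | (q | ~(q & p))) & (r | ~~(~~(p | r) | ~(~~(r & q) | s))))) = ~T = F
~~(~(s & ~~(q | (u & (q & (t & r))))) | ~~(~(t | (q | ~(q & p))) & (r | ~~(~~(p | r) | ~(~~(r & q) | s))))) = ~F = T
p | ~~(~(s & ~~(q | (u & (q & (t & r))))) | ~~(~(t | (q | ~(q & p))) & (r | ~~(~~(p | r) | ~(~~(r & q) | s))))) = T | T = T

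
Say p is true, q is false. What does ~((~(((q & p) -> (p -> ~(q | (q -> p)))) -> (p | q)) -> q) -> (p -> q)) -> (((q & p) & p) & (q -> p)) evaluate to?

q & p = False & True = False
q -> p = False -> True = True
q | (q -> p) = False | True = True
~(q | (q -> p)) = ~True = False
p -> ~(q | (q -> p)) = True -> False = False
(q & p) -> (p -> ~(q | (q -> p))) = False -> False = True
p | q = True | False = True
((q & p) -> (p -> ~(q | (q -> p)))) -> (p | q) = True -> True = True
~(((q & p) -> (p -> ~(q | (q -> p)))) -> (p | q)) = ~True = False
~(((q & p) -> (p -> ~(q | (q -> p)))) -> (p | q)) -> q = False -> False = True
p -> q = True -> False = False
(~(((q & p) -> (p -> ~(q | (q -> p)))) -> (p | q)) -> q) -> (p -> q) = True -> False = False
~((~(((q & p) -> (p -> ~(q | (q -> p)))) -> (p | q)) -> q) -> (p -> q)) = ~False = True
q & p = False & True = False
(q & p) & p = False & True = False
q -> p = False -> True = True
((q & p) & p) & (q -> p) = False & True = False
~((~(((q & p) -> (p -> ~(q | (q -> p)))) -> (p | q)) -> q) -> (p -> q)) -> (((q & p) & p) & (q -> p)) = True -> False = False

False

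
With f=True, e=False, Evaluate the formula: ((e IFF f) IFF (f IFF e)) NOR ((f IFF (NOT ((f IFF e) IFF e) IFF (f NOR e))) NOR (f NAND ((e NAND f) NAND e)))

False

e IFF f = False IFF True = False
f IFF e = True IFF False = False
(e IFF f) IFF (f IFF e) = False IFF False = True
f IFF e = True IFF False = False
(f IFF e) IFF e = False IFF False = True
NOT ((f IFF e) IFF e) = NOT True = False
f NOR e = True NOR False = False
NOT ((f IFF e) IFF e) IFF (f NOR e) = False IFF False = True
f IFF (NOT ((f IFF e) IFF e) IFF (f NOR e)) = True IFF True = True
e NAND f = False NAND True = True
(e NAND f) NAND e = True NAND False = True
f NAND ((e NAND f) NAND e) = True NAND True = False
(f IFF (NOT ((f IFF e) IFF e) IFF (f NOR e))) NOR (f NAND ((e NAND f) NAND e)) = True NOR False = False
((e IFF f) IFF (f IFF e)) NOR ((f IFF (NOT ((f IFF e) IFF e) IFF (f NOR e))) NOR (f NAND ((e NAND f) NAND e))) = True NOR False = False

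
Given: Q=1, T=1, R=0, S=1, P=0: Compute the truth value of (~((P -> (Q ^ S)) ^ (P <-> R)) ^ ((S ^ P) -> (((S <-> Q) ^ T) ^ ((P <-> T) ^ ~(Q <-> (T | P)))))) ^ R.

Substituting Q=1, T=1, R=0, S=1, P=0:
Q ^ S = 1 ^ 1 = 0
P -> (Q ^ S) = 0 -> 0 = 1
P <-> R = 0 <-> 0 = 1
(P -> (Q ^ S)) ^ (P <-> R) = 1 ^ 1 = 0
~((P -> (Q ^ S)) ^ (P <-> R)) = ~0 = 1
S ^ P = 1 ^ 0 = 1
S <-> Q = 1 <-> 1 = 1
(S <-> Q) ^ T = 1 ^ 1 = 0
P <-> T = 0 <-> 1 = 0
T | P = 1 | 0 = 1
Q <-> (T | P) = 1 <-> 1 = 1
~(Q <-> (T | P)) = ~1 = 0
(P <-> T) ^ ~(Q <-> (T | P)) = 0 ^ 0 = 0
((S <-> Q) ^ T) ^ ((P <-> T) ^ ~(Q <-> (T | P))) = 0 ^ 0 = 0
(S ^ P) -> (((S <-> Q) ^ T) ^ ((P <-> T) ^ ~(Q <-> (T | P)))) = 1 -> 0 = 0
~((P -> (Q ^ S)) ^ (P <-> R)) ^ ((S ^ P) -> (((S <-> Q) ^ T) ^ ((P <-> T) ^ ~(Q <-> (T | P))))) = 1 ^ 0 = 1
(~((P -> (Q ^ S)) ^ (P <-> R)) ^ ((S ^ P) -> (((S <-> Q) ^ T) ^ ((P <-> T) ^ ~(Q <-> (T | P)))))) ^ R = 1 ^ 0 = 1

1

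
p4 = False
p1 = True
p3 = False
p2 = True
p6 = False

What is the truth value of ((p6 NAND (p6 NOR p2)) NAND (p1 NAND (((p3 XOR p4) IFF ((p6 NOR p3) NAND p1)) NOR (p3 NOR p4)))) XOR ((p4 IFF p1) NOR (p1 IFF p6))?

p6 NOR p2 = False NOR True = False
p6 NAND (p6 NOR p2) = False NAND False = True
p3 XOR p4 = False XOR False = False
p6 NOR p3 = False NOR False = True
(p6 NOR p3) NAND p1 = True NAND True = False
(p3 XOR p4) IFF ((p6 NOR p3) NAND p1) = False IFF False = True
p3 NOR p4 = False NOR False = True
((p3 XOR p4) IFF ((p6 NOR p3) NAND p1)) NOR (p3 NOR p4) = True NOR True = False
p1 NAND (((p3 XOR p4) IFF ((p6 NOR p3) NAND p1)) NOR (p3 NOR p4)) = True NAND False = True
(p6 NAND (p6 NOR p2)) NAND (p1 NAND (((p3 XOR p4) IFF ((p6 NOR p3) NAND p1)) NOR (p3 NOR p4))) = True NAND True = False
p4 IFF p1 = False IFF True = False
p1 IFF p6 = True IFF False = False
(p4 IFF p1) NOR (p1 IFF p6) = False NOR False = True
((p6 NAND (p6 NOR p2)) NAND (p1 NAND (((p3 XOR p4) IFF ((p6 NOR p3) NAND p1)) NOR (p3 NOR p4)))) XOR ((p4 IFF p1) NOR (p1 IFF p6)) = False XOR True = True

True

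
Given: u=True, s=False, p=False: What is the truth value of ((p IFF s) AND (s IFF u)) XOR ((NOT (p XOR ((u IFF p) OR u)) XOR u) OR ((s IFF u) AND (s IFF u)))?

True

p IFF s = False IFF False = True
s IFF u = False IFF True = False
(p IFF s) AND (s IFF u) = True AND False = False
u IFF p = True IFF False = False
(u IFF p) OR u = False OR True = True
p XOR ((u IFF p) OR u) = False XOR True = True
NOT (p XOR ((u IFF p) OR u)) = NOT True = False
NOT (p XOR ((u IFF p) OR u)) XOR u = False XOR True = True
s IFF u = False IFF True = False
s IFF u = False IFF True = False
(s IFF u) AND (s IFF u) = False AND False = False
(NOT (p XOR ((u IFF p) OR u)) XOR u) OR ((s IFF u) AND (s IFF u)) = True OR False = True
((p IFF s) AND (s IFF u)) XOR ((NOT (p XOR ((u IFF p) OR u)) XOR u) OR ((s IFF u) AND (s IFF u))) = False XOR True = True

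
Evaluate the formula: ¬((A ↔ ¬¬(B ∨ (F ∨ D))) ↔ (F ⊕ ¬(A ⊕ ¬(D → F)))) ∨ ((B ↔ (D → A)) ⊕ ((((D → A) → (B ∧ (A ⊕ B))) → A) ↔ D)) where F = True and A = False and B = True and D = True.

False

Substituting F=True, A=False, B=True, D=True:
F ∨ D = True ∨ True = True
B ∨ (F ∨ D) = True ∨ True = True
¬(B ∨ (F ∨ D)) = ¬True = False
¬¬(B ∨ (F ∨ D)) = ¬False = True
A ↔ ¬¬(B ∨ (F ∨ D)) = False ↔ True = False
D → F = True → True = True
¬(D → F) = ¬True = False
A ⊕ ¬(D → F) = False ⊕ False = False
¬(A ⊕ ¬(D → F)) = ¬False = True
F ⊕ ¬(A ⊕ ¬(D → F)) = True ⊕ True = False
(A ↔ ¬¬(B ∨ (F ∨ D))) ↔ (F ⊕ ¬(A ⊕ ¬(D → F))) = False ↔ False = True
¬((A ↔ ¬¬(B ∨ (F ∨ D))) ↔ (F ⊕ ¬(A ⊕ ¬(D → F)))) = ¬True = False
D → A = True → False = False
B ↔ (D → A) = True ↔ False = False
D → A = True → False = False
A ⊕ B = False ⊕ True = True
B ∧ (A ⊕ B) = True ∧ True = True
(D → A) → (B ∧ (A ⊕ B)) = False → True = True
((D → A) → (B ∧ (A ⊕ B))) → A = True → False = False
(((D → A) → (B ∧ (A ⊕ B))) → A) ↔ D = False ↔ True = False
(B ↔ (D → A)) ⊕ ((((D → A) → (B ∧ (A ⊕ B))) → A) ↔ D) = False ⊕ False = False
¬((A ↔ ¬¬(B ∨ (F ∨ D))) ↔ (F ⊕ ¬(A ⊕ ¬(D → F)))) ∨ ((B ↔ (D → A)) ⊕ ((((D → A) → (B ∧ (A ⊕ B))) → A) ↔ D)) = False ∨ False = False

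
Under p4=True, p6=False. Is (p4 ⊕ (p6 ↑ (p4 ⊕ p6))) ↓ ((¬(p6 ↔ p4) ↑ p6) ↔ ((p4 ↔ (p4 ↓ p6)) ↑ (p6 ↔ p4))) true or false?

False

Substituting p4=True, p6=False:
p4 ⊕ p6 = True ⊕ False = True
p6 ↑ (p4 ⊕ p6) = False ↑ True = True
p4 ⊕ (p6 ↑ (p4 ⊕ p6)) = True ⊕ True = False
p6 ↔ p4 = False ↔ True = False
¬(p6 ↔ p4) = ¬False = True
¬(p6 ↔ p4) ↑ p6 = True ↑ False = True
p4 ↓ p6 = True ↓ False = False
p4 ↔ (p4 ↓ p6) = True ↔ False = False
p6 ↔ p4 = False ↔ True = False
(p4 ↔ (p4 ↓ p6)) ↑ (p6 ↔ p4) = False ↑ False = True
(¬(p6 ↔ p4) ↑ p6) ↔ ((p4 ↔ (p4 ↓ p6)) ↑ (p6 ↔ p4)) = True ↔ True = True
(p4 ⊕ (p6 ↑ (p4 ⊕ p6))) ↓ ((¬(p6 ↔ p4) ↑ p6) ↔ ((p4 ↔ (p4 ↓ p6)) ↑ (p6 ↔ p4))) = False ↓ True = False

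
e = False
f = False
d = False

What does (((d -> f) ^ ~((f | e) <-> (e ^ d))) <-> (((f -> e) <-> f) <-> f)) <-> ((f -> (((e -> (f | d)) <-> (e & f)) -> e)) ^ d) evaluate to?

True

d -> f = False -> False = True
f | e = False | False = False
e ^ d = False ^ False = False
(f | e) <-> (e ^ d) = False <-> False = True
~((f | e) <-> (e ^ d)) = ~True = False
(d -> f) ^ ~((f | e) <-> (e ^ d)) = True ^ False = True
f -> e = False -> False = True
(f -> e) <-> f = True <-> False = False
((f -> e) <-> f) <-> f = False <-> False = True
((d -> f) ^ ~((f | e) <-> (e ^ d))) <-> (((f -> e) <-> f) <-> f) = True <-> True = True
f | d = False | False = False
e -> (f | d) = False -> False = True
e & f = False & False = False
(e -> (f | d)) <-> (e & f) = True <-> False = False
((e -> (f | d)) <-> (e & f)) -> e = False -> False = True
f -> (((e -> (f | d)) <-> (e & f)) -> e) = False -> True = True
(f -> (((e -> (f | d)) <-> (e & f)) -> e)) ^ d = True ^ False = True
(((d -> f) ^ ~((f | e) <-> (e ^ d))) <-> (((f -> e) <-> f) <-> f)) <-> ((f -> (((e -> (f | d)) <-> (e & f)) -> e)) ^ d) = True <-> True = True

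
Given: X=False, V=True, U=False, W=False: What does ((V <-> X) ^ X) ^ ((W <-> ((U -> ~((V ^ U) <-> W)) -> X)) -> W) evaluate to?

Substituting X=False, V=True, U=False, W=False:
V <-> X = True <-> False = False
(V <-> X) ^ X = False ^ False = False
V ^ U = True ^ False = True
(V ^ U) <-> W = True <-> False = False
~((V ^ U) <-> W) = ~False = True
U -> ~((V ^ U) <-> W) = False -> True = True
(U -> ~((V ^ U) <-> W)) -> X = True -> False = False
W <-> ((U -> ~((V ^ U) <-> W)) -> X) = False <-> False = True
(W <-> ((U -> ~((V ^ U) <-> W)) -> X)) -> W = True -> False = False
((V <-> X) ^ X) ^ ((W <-> ((U -> ~((V ^ U) <-> W)) -> X)) -> W) = False ^ False = False

False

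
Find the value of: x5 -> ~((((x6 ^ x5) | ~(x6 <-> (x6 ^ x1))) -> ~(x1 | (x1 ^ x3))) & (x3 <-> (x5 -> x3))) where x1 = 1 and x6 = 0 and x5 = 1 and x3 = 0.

x6 ^ x5 = 0 ^ 1 = 1
x6 ^ x1 = 0 ^ 1 = 1
x6 <-> (x6 ^ x1) = 0 <-> 1 = 0
~(x6 <-> (x6 ^ x1)) = ~0 = 1
(x6 ^ x5) | ~(x6 <-> (x6 ^ x1)) = 1 | 1 = 1
x1 ^ x3 = 1 ^ 0 = 1
x1 | (x1 ^ x3) = 1 | 1 = 1
~(x1 | (x1 ^ x3)) = ~1 = 0
((x6 ^ x5) | ~(x6 <-> (x6 ^ x1))) -> ~(x1 | (x1 ^ x3)) = 1 -> 0 = 0
x5 -> x3 = 1 -> 0 = 0
x3 <-> (x5 -> x3) = 0 <-> 0 = 1
(((x6 ^ x5) | ~(x6 <-> (x6 ^ x1))) -> ~(x1 | (x1 ^ x3))) & (x3 <-> (x5 -> x3)) = 0 & 1 = 0
~((((x6 ^ x5) | ~(x6 <-> (x6 ^ x1))) -> ~(x1 | (x1 ^ x3))) & (x3 <-> (x5 -> x3))) = ~0 = 1
x5 -> ~((((x6 ^ x5) | ~(x6 <-> (x6 ^ x1))) -> ~(x1 | (x1 ^ x3))) & (x3 <-> (x5 -> x3))) = 1 -> 1 = 1

1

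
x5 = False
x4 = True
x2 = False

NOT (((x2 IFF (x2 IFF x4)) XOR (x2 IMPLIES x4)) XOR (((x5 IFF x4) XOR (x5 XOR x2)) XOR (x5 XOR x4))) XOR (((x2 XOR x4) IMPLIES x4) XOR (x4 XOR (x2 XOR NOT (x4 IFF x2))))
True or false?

True

x2 IFF x4 = False IFF True = False
x2 IFF (x2 IFF x4) = False IFF False = True
x2 IMPLIES x4 = False IMPLIES True = True
(x2 IFF (x2 IFF x4)) XOR (x2 IMPLIES x4) = True XOR True = False
x5 IFF x4 = False IFF True = False
x5 XOR x2 = False XOR False = False
(x5 IFF x4) XOR (x5 XOR x2) = False XOR False = False
x5 XOR x4 = False XOR True = True
((x5 IFF x4) XOR (x5 XOR x2)) XOR (x5 XOR x4) = False XOR True = True
((x2 IFF (x2 IFF x4)) XOR (x2 IMPLIES x4)) XOR (((x5 IFF x4) XOR (x5 XOR x2)) XOR (x5 XOR x4)) = False XOR True = True
NOT (((x2 IFF (x2 IFF x4)) XOR (x2 IMPLIES x4)) XOR (((x5 IFF x4) XOR (x5 XOR x2)) XOR (x5 XOR x4))) = NOT True = False
x2 XOR x4 = False XOR True = True
(x2 XOR x4) IMPLIES x4 = True IMPLIES True = True
x4 IFF x2 = True IFF False = False
NOT (x4 IFF x2) = NOT False = True
x2 XOR NOT (x4 IFF x2) = False XOR True = True
x4 XOR (x2 XOR NOT (x4 IFF x2)) = True XOR True = False
((x2 XOR x4) IMPLIES x4) XOR (x4 XOR (x2 XOR NOT (x4 IFF x2))) = True XOR False = True
NOT (((x2 IFF (x2 IFF x4)) XOR (x2 IMPLIES x4)) XOR (((x5 IFF x4) XOR (x5 XOR x2)) XOR (x5 XOR x4))) XOR (((x2 XOR x4) IMPLIES x4) XOR (x4 XOR (x2 XOR NOT (x4 IFF x2)))) = False XOR True = True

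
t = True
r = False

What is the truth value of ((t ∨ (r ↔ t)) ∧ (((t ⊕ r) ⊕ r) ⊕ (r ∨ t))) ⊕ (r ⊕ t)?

r ↔ t = False ↔ True = False
t ∨ (r ↔ t) = True ∨ False = True
t ⊕ r = True ⊕ False = True
(t ⊕ r) ⊕ r = True ⊕ False = True
r ∨ t = False ∨ True = True
((t ⊕ r) ⊕ r) ⊕ (r ∨ t) = True ⊕ True = False
(t ∨ (r ↔ t)) ∧ (((t ⊕ r) ⊕ r) ⊕ (r ∨ t)) = True ∧ False = False
r ⊕ t = False ⊕ True = True
((t ∨ (r ↔ t)) ∧ (((t ⊕ r) ⊕ r) ⊕ (r ∨ t))) ⊕ (r ⊕ t) = False ⊕ True = True

True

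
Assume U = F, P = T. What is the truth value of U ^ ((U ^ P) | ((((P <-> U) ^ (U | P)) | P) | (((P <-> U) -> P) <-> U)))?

T

Substituting U=F, P=T:
U ^ P = F ^ T = T
P <-> U = T <-> F = F
U | P = F | T = T
(P <-> U) ^ (U | P) = F ^ T = T
((P <-> U) ^ (U | P)) | P = T | T = T
P <-> U = T <-> F = F
(P <-> U) -> P = F -> T = T
((P <-> U) -> P) <-> U = T <-> F = F
(((P <-> U) ^ (U | P)) | P) | (((P <-> U) -> P) <-> U) = T | F = T
(U ^ P) | ((((P <-> U) ^ (U | P)) | P) | (((P <-> U) -> P) <-> U)) = T | T = T
U ^ ((U ^ P) | ((((P <-> U) ^ (U | P)) | P) | (((P <-> U) -> P) <-> U))) = F ^ T = T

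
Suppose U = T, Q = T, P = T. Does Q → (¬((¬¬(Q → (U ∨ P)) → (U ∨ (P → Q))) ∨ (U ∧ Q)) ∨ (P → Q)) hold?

T

Substituting U=T, Q=T, P=T:
U ∨ P = T ∨ T = T
Q → (U ∨ P) = T → T = T
¬(Q → (U ∨ P)) = ¬T = F
¬¬(Q → (U ∨ P)) = ¬F = T
P → Q = T → T = T
U ∨ (P → Q) = T ∨ T = T
¬¬(Q → (U ∨ P)) → (U ∨ (P → Q)) = T → T = T
U ∧ Q = T ∧ T = T
(¬¬(Q → (U ∨ P)) → (U ∨ (P → Q))) ∨ (U ∧ Q) = T ∨ T = T
¬((¬¬(Q → (U ∨ P)) → (U ∨ (P → Q))) ∨ (U ∧ Q)) = ¬T = F
P → Q = T → T = T
¬((¬¬(Q → (U ∨ P)) → (U ∨ (P → Q))) ∨ (U ∧ Q)) ∨ (P → Q) = F ∨ T = T
Q → (¬((¬¬(Q → (U ∨ P)) → (U ∨ (P → Q))) ∨ (U ∧ Q)) ∨ (P → Q)) = T → T = T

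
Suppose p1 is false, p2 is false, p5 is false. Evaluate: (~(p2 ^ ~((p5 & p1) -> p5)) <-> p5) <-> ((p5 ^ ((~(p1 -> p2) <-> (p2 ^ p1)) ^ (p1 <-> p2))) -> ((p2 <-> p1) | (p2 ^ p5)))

p5 & p1 = False & False = False
(p5 & p1) -> p5 = False -> False = True
~((p5 & p1) -> p5) = ~True = False
p2 ^ ~((p5 & p1) -> p5) = False ^ False = False
~(p2 ^ ~((p5 & p1) -> p5)) = ~False = True
~(p2 ^ ~((p5 & p1) -> p5)) <-> p5 = True <-> False = False
p1 -> p2 = False -> False = True
~(p1 -> p2) = ~True = False
p2 ^ p1 = False ^ False = False
~(p1 -> p2) <-> (p2 ^ p1) = False <-> False = True
p1 <-> p2 = False <-> False = True
(~(p1 -> p2) <-> (p2 ^ p1)) ^ (p1 <-> p2) = True ^ True = False
p5 ^ ((~(p1 -> p2) <-> (p2 ^ p1)) ^ (p1 <-> p2)) = False ^ False = False
p2 <-> p1 = False <-> False = True
p2 ^ p5 = False ^ False = False
(p2 <-> p1) | (p2 ^ p5) = True | False = True
(p5 ^ ((~(p1 -> p2) <-> (p2 ^ p1)) ^ (p1 <-> p2))) -> ((p2 <-> p1) | (p2 ^ p5)) = False -> True = True
(~(p2 ^ ~((p5 & p1) -> p5)) <-> p5) <-> ((p5 ^ ((~(p1 -> p2) <-> (p2 ^ p1)) ^ (p1 <-> p2))) -> ((p2 <-> p1) | (p2 ^ p5))) = False <-> True = False

False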